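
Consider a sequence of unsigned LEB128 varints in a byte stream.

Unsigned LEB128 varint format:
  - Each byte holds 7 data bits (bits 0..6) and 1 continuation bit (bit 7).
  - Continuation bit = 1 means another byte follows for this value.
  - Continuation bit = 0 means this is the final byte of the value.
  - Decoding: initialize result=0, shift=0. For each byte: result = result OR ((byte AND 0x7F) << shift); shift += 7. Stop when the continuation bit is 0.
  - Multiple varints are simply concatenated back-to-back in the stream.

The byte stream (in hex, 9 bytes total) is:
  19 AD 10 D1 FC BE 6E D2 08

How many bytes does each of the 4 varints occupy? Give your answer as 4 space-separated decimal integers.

  byte[0]=0x19 cont=0 payload=0x19=25: acc |= 25<<0 -> acc=25 shift=7 [end]
Varint 1: bytes[0:1] = 19 -> value 25 (1 byte(s))
  byte[1]=0xAD cont=1 payload=0x2D=45: acc |= 45<<0 -> acc=45 shift=7
  byte[2]=0x10 cont=0 payload=0x10=16: acc |= 16<<7 -> acc=2093 shift=14 [end]
Varint 2: bytes[1:3] = AD 10 -> value 2093 (2 byte(s))
  byte[3]=0xD1 cont=1 payload=0x51=81: acc |= 81<<0 -> acc=81 shift=7
  byte[4]=0xFC cont=1 payload=0x7C=124: acc |= 124<<7 -> acc=15953 shift=14
  byte[5]=0xBE cont=1 payload=0x3E=62: acc |= 62<<14 -> acc=1031761 shift=21
  byte[6]=0x6E cont=0 payload=0x6E=110: acc |= 110<<21 -> acc=231718481 shift=28 [end]
Varint 3: bytes[3:7] = D1 FC BE 6E -> value 231718481 (4 byte(s))
  byte[7]=0xD2 cont=1 payload=0x52=82: acc |= 82<<0 -> acc=82 shift=7
  byte[8]=0x08 cont=0 payload=0x08=8: acc |= 8<<7 -> acc=1106 shift=14 [end]
Varint 4: bytes[7:9] = D2 08 -> value 1106 (2 byte(s))

Answer: 1 2 4 2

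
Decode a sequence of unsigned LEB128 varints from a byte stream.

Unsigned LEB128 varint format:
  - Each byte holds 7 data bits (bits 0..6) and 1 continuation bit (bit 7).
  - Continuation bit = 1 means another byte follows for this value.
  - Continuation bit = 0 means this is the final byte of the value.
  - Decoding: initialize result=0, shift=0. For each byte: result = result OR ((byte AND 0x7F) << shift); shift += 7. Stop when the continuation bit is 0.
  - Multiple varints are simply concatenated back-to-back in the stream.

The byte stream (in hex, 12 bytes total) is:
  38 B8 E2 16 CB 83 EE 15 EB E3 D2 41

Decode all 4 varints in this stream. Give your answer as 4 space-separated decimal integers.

Answer: 56 373048 45842891 137671147

Derivation:
  byte[0]=0x38 cont=0 payload=0x38=56: acc |= 56<<0 -> acc=56 shift=7 [end]
Varint 1: bytes[0:1] = 38 -> value 56 (1 byte(s))
  byte[1]=0xB8 cont=1 payload=0x38=56: acc |= 56<<0 -> acc=56 shift=7
  byte[2]=0xE2 cont=1 payload=0x62=98: acc |= 98<<7 -> acc=12600 shift=14
  byte[3]=0x16 cont=0 payload=0x16=22: acc |= 22<<14 -> acc=373048 shift=21 [end]
Varint 2: bytes[1:4] = B8 E2 16 -> value 373048 (3 byte(s))
  byte[4]=0xCB cont=1 payload=0x4B=75: acc |= 75<<0 -> acc=75 shift=7
  byte[5]=0x83 cont=1 payload=0x03=3: acc |= 3<<7 -> acc=459 shift=14
  byte[6]=0xEE cont=1 payload=0x6E=110: acc |= 110<<14 -> acc=1802699 shift=21
  byte[7]=0x15 cont=0 payload=0x15=21: acc |= 21<<21 -> acc=45842891 shift=28 [end]
Varint 3: bytes[4:8] = CB 83 EE 15 -> value 45842891 (4 byte(s))
  byte[8]=0xEB cont=1 payload=0x6B=107: acc |= 107<<0 -> acc=107 shift=7
  byte[9]=0xE3 cont=1 payload=0x63=99: acc |= 99<<7 -> acc=12779 shift=14
  byte[10]=0xD2 cont=1 payload=0x52=82: acc |= 82<<14 -> acc=1356267 shift=21
  byte[11]=0x41 cont=0 payload=0x41=65: acc |= 65<<21 -> acc=137671147 shift=28 [end]
Varint 4: bytes[8:12] = EB E3 D2 41 -> value 137671147 (4 byte(s))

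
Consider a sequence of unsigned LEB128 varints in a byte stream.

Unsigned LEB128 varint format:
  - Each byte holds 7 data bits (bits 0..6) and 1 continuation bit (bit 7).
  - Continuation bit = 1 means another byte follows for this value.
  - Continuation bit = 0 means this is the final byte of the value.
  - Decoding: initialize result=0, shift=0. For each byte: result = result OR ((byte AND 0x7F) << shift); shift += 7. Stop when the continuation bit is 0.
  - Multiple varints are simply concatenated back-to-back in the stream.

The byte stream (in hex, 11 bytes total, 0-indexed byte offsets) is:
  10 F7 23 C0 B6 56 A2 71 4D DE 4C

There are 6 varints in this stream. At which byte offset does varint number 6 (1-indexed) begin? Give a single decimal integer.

  byte[0]=0x10 cont=0 payload=0x10=16: acc |= 16<<0 -> acc=16 shift=7 [end]
Varint 1: bytes[0:1] = 10 -> value 16 (1 byte(s))
  byte[1]=0xF7 cont=1 payload=0x77=119: acc |= 119<<0 -> acc=119 shift=7
  byte[2]=0x23 cont=0 payload=0x23=35: acc |= 35<<7 -> acc=4599 shift=14 [end]
Varint 2: bytes[1:3] = F7 23 -> value 4599 (2 byte(s))
  byte[3]=0xC0 cont=1 payload=0x40=64: acc |= 64<<0 -> acc=64 shift=7
  byte[4]=0xB6 cont=1 payload=0x36=54: acc |= 54<<7 -> acc=6976 shift=14
  byte[5]=0x56 cont=0 payload=0x56=86: acc |= 86<<14 -> acc=1416000 shift=21 [end]
Varint 3: bytes[3:6] = C0 B6 56 -> value 1416000 (3 byte(s))
  byte[6]=0xA2 cont=1 payload=0x22=34: acc |= 34<<0 -> acc=34 shift=7
  byte[7]=0x71 cont=0 payload=0x71=113: acc |= 113<<7 -> acc=14498 shift=14 [end]
Varint 4: bytes[6:8] = A2 71 -> value 14498 (2 byte(s))
  byte[8]=0x4D cont=0 payload=0x4D=77: acc |= 77<<0 -> acc=77 shift=7 [end]
Varint 5: bytes[8:9] = 4D -> value 77 (1 byte(s))
  byte[9]=0xDE cont=1 payload=0x5E=94: acc |= 94<<0 -> acc=94 shift=7
  byte[10]=0x4C cont=0 payload=0x4C=76: acc |= 76<<7 -> acc=9822 shift=14 [end]
Varint 6: bytes[9:11] = DE 4C -> value 9822 (2 byte(s))

Answer: 9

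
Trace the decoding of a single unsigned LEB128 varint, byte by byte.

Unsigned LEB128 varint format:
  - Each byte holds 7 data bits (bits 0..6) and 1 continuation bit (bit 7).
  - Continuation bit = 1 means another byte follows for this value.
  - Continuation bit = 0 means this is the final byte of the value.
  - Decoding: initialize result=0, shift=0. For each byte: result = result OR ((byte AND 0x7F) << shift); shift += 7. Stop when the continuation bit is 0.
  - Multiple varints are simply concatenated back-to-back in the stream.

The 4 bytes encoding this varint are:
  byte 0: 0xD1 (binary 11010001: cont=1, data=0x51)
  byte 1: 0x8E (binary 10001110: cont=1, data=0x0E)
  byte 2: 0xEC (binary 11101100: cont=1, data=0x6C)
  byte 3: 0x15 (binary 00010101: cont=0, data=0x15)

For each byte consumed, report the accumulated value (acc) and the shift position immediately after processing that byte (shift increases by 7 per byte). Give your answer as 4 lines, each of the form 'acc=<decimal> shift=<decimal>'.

Answer: acc=81 shift=7
acc=1873 shift=14
acc=1771345 shift=21
acc=45811537 shift=28

Derivation:
byte 0=0xD1: payload=0x51=81, contrib = 81<<0 = 81; acc -> 81, shift -> 7
byte 1=0x8E: payload=0x0E=14, contrib = 14<<7 = 1792; acc -> 1873, shift -> 14
byte 2=0xEC: payload=0x6C=108, contrib = 108<<14 = 1769472; acc -> 1771345, shift -> 21
byte 3=0x15: payload=0x15=21, contrib = 21<<21 = 44040192; acc -> 45811537, shift -> 28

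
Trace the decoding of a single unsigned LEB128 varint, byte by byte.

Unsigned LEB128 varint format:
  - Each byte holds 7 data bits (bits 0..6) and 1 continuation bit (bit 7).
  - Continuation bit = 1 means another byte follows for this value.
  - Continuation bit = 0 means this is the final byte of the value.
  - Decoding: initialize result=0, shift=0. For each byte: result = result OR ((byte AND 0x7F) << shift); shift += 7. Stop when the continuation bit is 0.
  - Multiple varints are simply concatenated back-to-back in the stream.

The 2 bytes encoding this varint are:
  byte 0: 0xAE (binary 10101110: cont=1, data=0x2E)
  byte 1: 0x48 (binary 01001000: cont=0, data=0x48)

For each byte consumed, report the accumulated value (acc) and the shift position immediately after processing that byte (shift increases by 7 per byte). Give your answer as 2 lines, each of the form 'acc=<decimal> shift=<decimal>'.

byte 0=0xAE: payload=0x2E=46, contrib = 46<<0 = 46; acc -> 46, shift -> 7
byte 1=0x48: payload=0x48=72, contrib = 72<<7 = 9216; acc -> 9262, shift -> 14

Answer: acc=46 shift=7
acc=9262 shift=14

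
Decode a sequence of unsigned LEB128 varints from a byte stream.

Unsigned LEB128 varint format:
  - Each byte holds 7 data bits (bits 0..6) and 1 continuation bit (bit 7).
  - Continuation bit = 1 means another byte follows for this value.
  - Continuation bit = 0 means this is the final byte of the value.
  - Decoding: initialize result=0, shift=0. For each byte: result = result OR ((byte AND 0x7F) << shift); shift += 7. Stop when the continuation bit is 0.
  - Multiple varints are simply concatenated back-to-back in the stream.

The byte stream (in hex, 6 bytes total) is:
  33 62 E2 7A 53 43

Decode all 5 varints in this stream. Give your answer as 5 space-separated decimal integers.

Answer: 51 98 15714 83 67

Derivation:
  byte[0]=0x33 cont=0 payload=0x33=51: acc |= 51<<0 -> acc=51 shift=7 [end]
Varint 1: bytes[0:1] = 33 -> value 51 (1 byte(s))
  byte[1]=0x62 cont=0 payload=0x62=98: acc |= 98<<0 -> acc=98 shift=7 [end]
Varint 2: bytes[1:2] = 62 -> value 98 (1 byte(s))
  byte[2]=0xE2 cont=1 payload=0x62=98: acc |= 98<<0 -> acc=98 shift=7
  byte[3]=0x7A cont=0 payload=0x7A=122: acc |= 122<<7 -> acc=15714 shift=14 [end]
Varint 3: bytes[2:4] = E2 7A -> value 15714 (2 byte(s))
  byte[4]=0x53 cont=0 payload=0x53=83: acc |= 83<<0 -> acc=83 shift=7 [end]
Varint 4: bytes[4:5] = 53 -> value 83 (1 byte(s))
  byte[5]=0x43 cont=0 payload=0x43=67: acc |= 67<<0 -> acc=67 shift=7 [end]
Varint 5: bytes[5:6] = 43 -> value 67 (1 byte(s))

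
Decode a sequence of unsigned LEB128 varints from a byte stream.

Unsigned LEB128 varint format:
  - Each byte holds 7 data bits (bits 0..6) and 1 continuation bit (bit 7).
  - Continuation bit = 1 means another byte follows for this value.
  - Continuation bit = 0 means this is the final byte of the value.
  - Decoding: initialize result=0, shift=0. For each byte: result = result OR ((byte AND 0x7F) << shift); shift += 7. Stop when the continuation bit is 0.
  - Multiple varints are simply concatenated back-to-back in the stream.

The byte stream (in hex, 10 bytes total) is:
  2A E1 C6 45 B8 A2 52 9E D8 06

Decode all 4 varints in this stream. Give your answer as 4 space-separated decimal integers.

Answer: 42 1139553 1347896 109598

Derivation:
  byte[0]=0x2A cont=0 payload=0x2A=42: acc |= 42<<0 -> acc=42 shift=7 [end]
Varint 1: bytes[0:1] = 2A -> value 42 (1 byte(s))
  byte[1]=0xE1 cont=1 payload=0x61=97: acc |= 97<<0 -> acc=97 shift=7
  byte[2]=0xC6 cont=1 payload=0x46=70: acc |= 70<<7 -> acc=9057 shift=14
  byte[3]=0x45 cont=0 payload=0x45=69: acc |= 69<<14 -> acc=1139553 shift=21 [end]
Varint 2: bytes[1:4] = E1 C6 45 -> value 1139553 (3 byte(s))
  byte[4]=0xB8 cont=1 payload=0x38=56: acc |= 56<<0 -> acc=56 shift=7
  byte[5]=0xA2 cont=1 payload=0x22=34: acc |= 34<<7 -> acc=4408 shift=14
  byte[6]=0x52 cont=0 payload=0x52=82: acc |= 82<<14 -> acc=1347896 shift=21 [end]
Varint 3: bytes[4:7] = B8 A2 52 -> value 1347896 (3 byte(s))
  byte[7]=0x9E cont=1 payload=0x1E=30: acc |= 30<<0 -> acc=30 shift=7
  byte[8]=0xD8 cont=1 payload=0x58=88: acc |= 88<<7 -> acc=11294 shift=14
  byte[9]=0x06 cont=0 payload=0x06=6: acc |= 6<<14 -> acc=109598 shift=21 [end]
Varint 4: bytes[7:10] = 9E D8 06 -> value 109598 (3 byte(s))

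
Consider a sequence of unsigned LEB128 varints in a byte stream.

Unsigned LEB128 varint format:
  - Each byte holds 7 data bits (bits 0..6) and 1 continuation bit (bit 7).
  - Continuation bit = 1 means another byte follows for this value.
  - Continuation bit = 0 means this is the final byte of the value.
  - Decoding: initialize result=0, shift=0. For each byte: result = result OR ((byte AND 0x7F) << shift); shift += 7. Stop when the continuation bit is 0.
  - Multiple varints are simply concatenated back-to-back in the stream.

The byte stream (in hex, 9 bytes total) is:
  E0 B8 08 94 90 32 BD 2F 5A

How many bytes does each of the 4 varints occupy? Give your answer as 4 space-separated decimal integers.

  byte[0]=0xE0 cont=1 payload=0x60=96: acc |= 96<<0 -> acc=96 shift=7
  byte[1]=0xB8 cont=1 payload=0x38=56: acc |= 56<<7 -> acc=7264 shift=14
  byte[2]=0x08 cont=0 payload=0x08=8: acc |= 8<<14 -> acc=138336 shift=21 [end]
Varint 1: bytes[0:3] = E0 B8 08 -> value 138336 (3 byte(s))
  byte[3]=0x94 cont=1 payload=0x14=20: acc |= 20<<0 -> acc=20 shift=7
  byte[4]=0x90 cont=1 payload=0x10=16: acc |= 16<<7 -> acc=2068 shift=14
  byte[5]=0x32 cont=0 payload=0x32=50: acc |= 50<<14 -> acc=821268 shift=21 [end]
Varint 2: bytes[3:6] = 94 90 32 -> value 821268 (3 byte(s))
  byte[6]=0xBD cont=1 payload=0x3D=61: acc |= 61<<0 -> acc=61 shift=7
  byte[7]=0x2F cont=0 payload=0x2F=47: acc |= 47<<7 -> acc=6077 shift=14 [end]
Varint 3: bytes[6:8] = BD 2F -> value 6077 (2 byte(s))
  byte[8]=0x5A cont=0 payload=0x5A=90: acc |= 90<<0 -> acc=90 shift=7 [end]
Varint 4: bytes[8:9] = 5A -> value 90 (1 byte(s))

Answer: 3 3 2 1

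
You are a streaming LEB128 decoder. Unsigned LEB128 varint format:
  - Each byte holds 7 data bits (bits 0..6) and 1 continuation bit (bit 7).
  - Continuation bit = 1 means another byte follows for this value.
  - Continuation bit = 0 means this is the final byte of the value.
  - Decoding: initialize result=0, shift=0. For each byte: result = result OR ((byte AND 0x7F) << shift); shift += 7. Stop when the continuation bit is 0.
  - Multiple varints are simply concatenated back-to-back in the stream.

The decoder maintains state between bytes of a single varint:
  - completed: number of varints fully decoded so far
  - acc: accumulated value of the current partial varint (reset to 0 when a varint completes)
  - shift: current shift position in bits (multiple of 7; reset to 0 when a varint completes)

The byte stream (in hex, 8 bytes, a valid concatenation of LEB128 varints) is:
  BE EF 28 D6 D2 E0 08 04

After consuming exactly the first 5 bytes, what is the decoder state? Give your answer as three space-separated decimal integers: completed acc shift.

byte[0]=0xBE cont=1 payload=0x3E: acc |= 62<<0 -> completed=0 acc=62 shift=7
byte[1]=0xEF cont=1 payload=0x6F: acc |= 111<<7 -> completed=0 acc=14270 shift=14
byte[2]=0x28 cont=0 payload=0x28: varint #1 complete (value=669630); reset -> completed=1 acc=0 shift=0
byte[3]=0xD6 cont=1 payload=0x56: acc |= 86<<0 -> completed=1 acc=86 shift=7
byte[4]=0xD2 cont=1 payload=0x52: acc |= 82<<7 -> completed=1 acc=10582 shift=14

Answer: 1 10582 14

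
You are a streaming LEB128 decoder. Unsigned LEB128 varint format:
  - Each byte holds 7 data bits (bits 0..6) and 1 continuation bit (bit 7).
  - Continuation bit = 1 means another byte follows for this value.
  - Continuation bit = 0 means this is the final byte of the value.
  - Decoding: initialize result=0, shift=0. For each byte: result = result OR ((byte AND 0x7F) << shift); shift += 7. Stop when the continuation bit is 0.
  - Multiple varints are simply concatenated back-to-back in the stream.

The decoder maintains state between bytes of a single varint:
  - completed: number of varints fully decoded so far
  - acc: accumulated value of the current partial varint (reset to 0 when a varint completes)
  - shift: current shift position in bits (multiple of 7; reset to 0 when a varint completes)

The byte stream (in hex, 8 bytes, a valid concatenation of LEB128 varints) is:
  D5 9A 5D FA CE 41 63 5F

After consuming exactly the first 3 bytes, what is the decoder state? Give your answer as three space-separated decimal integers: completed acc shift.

Answer: 1 0 0

Derivation:
byte[0]=0xD5 cont=1 payload=0x55: acc |= 85<<0 -> completed=0 acc=85 shift=7
byte[1]=0x9A cont=1 payload=0x1A: acc |= 26<<7 -> completed=0 acc=3413 shift=14
byte[2]=0x5D cont=0 payload=0x5D: varint #1 complete (value=1527125); reset -> completed=1 acc=0 shift=0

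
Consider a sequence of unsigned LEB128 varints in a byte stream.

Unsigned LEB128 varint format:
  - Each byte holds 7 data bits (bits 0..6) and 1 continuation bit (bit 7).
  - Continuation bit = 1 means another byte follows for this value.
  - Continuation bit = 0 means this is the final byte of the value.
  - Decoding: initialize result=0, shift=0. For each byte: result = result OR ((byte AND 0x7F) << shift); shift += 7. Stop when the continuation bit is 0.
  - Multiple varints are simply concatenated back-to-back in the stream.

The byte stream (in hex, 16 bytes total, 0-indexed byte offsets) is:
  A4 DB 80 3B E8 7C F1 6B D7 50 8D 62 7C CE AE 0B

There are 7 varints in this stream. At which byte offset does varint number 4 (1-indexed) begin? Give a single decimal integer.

  byte[0]=0xA4 cont=1 payload=0x24=36: acc |= 36<<0 -> acc=36 shift=7
  byte[1]=0xDB cont=1 payload=0x5B=91: acc |= 91<<7 -> acc=11684 shift=14
  byte[2]=0x80 cont=1 payload=0x00=0: acc |= 0<<14 -> acc=11684 shift=21
  byte[3]=0x3B cont=0 payload=0x3B=59: acc |= 59<<21 -> acc=123743652 shift=28 [end]
Varint 1: bytes[0:4] = A4 DB 80 3B -> value 123743652 (4 byte(s))
  byte[4]=0xE8 cont=1 payload=0x68=104: acc |= 104<<0 -> acc=104 shift=7
  byte[5]=0x7C cont=0 payload=0x7C=124: acc |= 124<<7 -> acc=15976 shift=14 [end]
Varint 2: bytes[4:6] = E8 7C -> value 15976 (2 byte(s))
  byte[6]=0xF1 cont=1 payload=0x71=113: acc |= 113<<0 -> acc=113 shift=7
  byte[7]=0x6B cont=0 payload=0x6B=107: acc |= 107<<7 -> acc=13809 shift=14 [end]
Varint 3: bytes[6:8] = F1 6B -> value 13809 (2 byte(s))
  byte[8]=0xD7 cont=1 payload=0x57=87: acc |= 87<<0 -> acc=87 shift=7
  byte[9]=0x50 cont=0 payload=0x50=80: acc |= 80<<7 -> acc=10327 shift=14 [end]
Varint 4: bytes[8:10] = D7 50 -> value 10327 (2 byte(s))
  byte[10]=0x8D cont=1 payload=0x0D=13: acc |= 13<<0 -> acc=13 shift=7
  byte[11]=0x62 cont=0 payload=0x62=98: acc |= 98<<7 -> acc=12557 shift=14 [end]
Varint 5: bytes[10:12] = 8D 62 -> value 12557 (2 byte(s))
  byte[12]=0x7C cont=0 payload=0x7C=124: acc |= 124<<0 -> acc=124 shift=7 [end]
Varint 6: bytes[12:13] = 7C -> value 124 (1 byte(s))
  byte[13]=0xCE cont=1 payload=0x4E=78: acc |= 78<<0 -> acc=78 shift=7
  byte[14]=0xAE cont=1 payload=0x2E=46: acc |= 46<<7 -> acc=5966 shift=14
  byte[15]=0x0B cont=0 payload=0x0B=11: acc |= 11<<14 -> acc=186190 shift=21 [end]
Varint 7: bytes[13:16] = CE AE 0B -> value 186190 (3 byte(s))

Answer: 8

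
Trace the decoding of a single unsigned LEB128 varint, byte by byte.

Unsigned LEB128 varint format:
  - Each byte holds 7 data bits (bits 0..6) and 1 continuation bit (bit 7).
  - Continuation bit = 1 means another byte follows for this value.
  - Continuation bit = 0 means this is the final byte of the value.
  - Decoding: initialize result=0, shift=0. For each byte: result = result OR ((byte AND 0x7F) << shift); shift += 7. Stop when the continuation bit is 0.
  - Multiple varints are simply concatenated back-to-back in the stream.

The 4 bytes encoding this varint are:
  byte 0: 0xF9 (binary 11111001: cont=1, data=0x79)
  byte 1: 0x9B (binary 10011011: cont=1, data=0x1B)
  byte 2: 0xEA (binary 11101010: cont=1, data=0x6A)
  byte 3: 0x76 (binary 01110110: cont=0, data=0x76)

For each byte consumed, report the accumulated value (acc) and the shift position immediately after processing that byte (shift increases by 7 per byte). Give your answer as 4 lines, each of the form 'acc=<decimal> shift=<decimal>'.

byte 0=0xF9: payload=0x79=121, contrib = 121<<0 = 121; acc -> 121, shift -> 7
byte 1=0x9B: payload=0x1B=27, contrib = 27<<7 = 3456; acc -> 3577, shift -> 14
byte 2=0xEA: payload=0x6A=106, contrib = 106<<14 = 1736704; acc -> 1740281, shift -> 21
byte 3=0x76: payload=0x76=118, contrib = 118<<21 = 247463936; acc -> 249204217, shift -> 28

Answer: acc=121 shift=7
acc=3577 shift=14
acc=1740281 shift=21
acc=249204217 shift=28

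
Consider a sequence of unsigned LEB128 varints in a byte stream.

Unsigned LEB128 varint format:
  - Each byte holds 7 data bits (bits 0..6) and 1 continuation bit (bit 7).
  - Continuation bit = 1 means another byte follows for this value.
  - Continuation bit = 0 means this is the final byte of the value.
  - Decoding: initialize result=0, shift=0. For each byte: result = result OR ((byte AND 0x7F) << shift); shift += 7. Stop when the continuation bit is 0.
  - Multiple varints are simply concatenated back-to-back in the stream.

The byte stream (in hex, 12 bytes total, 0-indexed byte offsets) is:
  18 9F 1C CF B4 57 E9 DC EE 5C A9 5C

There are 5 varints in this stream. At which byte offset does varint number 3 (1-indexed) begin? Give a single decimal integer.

  byte[0]=0x18 cont=0 payload=0x18=24: acc |= 24<<0 -> acc=24 shift=7 [end]
Varint 1: bytes[0:1] = 18 -> value 24 (1 byte(s))
  byte[1]=0x9F cont=1 payload=0x1F=31: acc |= 31<<0 -> acc=31 shift=7
  byte[2]=0x1C cont=0 payload=0x1C=28: acc |= 28<<7 -> acc=3615 shift=14 [end]
Varint 2: bytes[1:3] = 9F 1C -> value 3615 (2 byte(s))
  byte[3]=0xCF cont=1 payload=0x4F=79: acc |= 79<<0 -> acc=79 shift=7
  byte[4]=0xB4 cont=1 payload=0x34=52: acc |= 52<<7 -> acc=6735 shift=14
  byte[5]=0x57 cont=0 payload=0x57=87: acc |= 87<<14 -> acc=1432143 shift=21 [end]
Varint 3: bytes[3:6] = CF B4 57 -> value 1432143 (3 byte(s))
  byte[6]=0xE9 cont=1 payload=0x69=105: acc |= 105<<0 -> acc=105 shift=7
  byte[7]=0xDC cont=1 payload=0x5C=92: acc |= 92<<7 -> acc=11881 shift=14
  byte[8]=0xEE cont=1 payload=0x6E=110: acc |= 110<<14 -> acc=1814121 shift=21
  byte[9]=0x5C cont=0 payload=0x5C=92: acc |= 92<<21 -> acc=194752105 shift=28 [end]
Varint 4: bytes[6:10] = E9 DC EE 5C -> value 194752105 (4 byte(s))
  byte[10]=0xA9 cont=1 payload=0x29=41: acc |= 41<<0 -> acc=41 shift=7
  byte[11]=0x5C cont=0 payload=0x5C=92: acc |= 92<<7 -> acc=11817 shift=14 [end]
Varint 5: bytes[10:12] = A9 5C -> value 11817 (2 byte(s))

Answer: 3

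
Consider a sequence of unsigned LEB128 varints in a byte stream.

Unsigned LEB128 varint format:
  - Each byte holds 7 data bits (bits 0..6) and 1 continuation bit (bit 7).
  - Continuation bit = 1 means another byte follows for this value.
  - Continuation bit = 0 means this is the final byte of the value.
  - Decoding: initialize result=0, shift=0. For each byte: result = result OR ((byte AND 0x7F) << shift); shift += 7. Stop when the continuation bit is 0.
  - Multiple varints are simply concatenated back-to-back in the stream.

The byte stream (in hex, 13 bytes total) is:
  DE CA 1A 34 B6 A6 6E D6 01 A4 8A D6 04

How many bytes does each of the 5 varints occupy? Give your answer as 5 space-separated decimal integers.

Answer: 3 1 3 2 4

Derivation:
  byte[0]=0xDE cont=1 payload=0x5E=94: acc |= 94<<0 -> acc=94 shift=7
  byte[1]=0xCA cont=1 payload=0x4A=74: acc |= 74<<7 -> acc=9566 shift=14
  byte[2]=0x1A cont=0 payload=0x1A=26: acc |= 26<<14 -> acc=435550 shift=21 [end]
Varint 1: bytes[0:3] = DE CA 1A -> value 435550 (3 byte(s))
  byte[3]=0x34 cont=0 payload=0x34=52: acc |= 52<<0 -> acc=52 shift=7 [end]
Varint 2: bytes[3:4] = 34 -> value 52 (1 byte(s))
  byte[4]=0xB6 cont=1 payload=0x36=54: acc |= 54<<0 -> acc=54 shift=7
  byte[5]=0xA6 cont=1 payload=0x26=38: acc |= 38<<7 -> acc=4918 shift=14
  byte[6]=0x6E cont=0 payload=0x6E=110: acc |= 110<<14 -> acc=1807158 shift=21 [end]
Varint 3: bytes[4:7] = B6 A6 6E -> value 1807158 (3 byte(s))
  byte[7]=0xD6 cont=1 payload=0x56=86: acc |= 86<<0 -> acc=86 shift=7
  byte[8]=0x01 cont=0 payload=0x01=1: acc |= 1<<7 -> acc=214 shift=14 [end]
Varint 4: bytes[7:9] = D6 01 -> value 214 (2 byte(s))
  byte[9]=0xA4 cont=1 payload=0x24=36: acc |= 36<<0 -> acc=36 shift=7
  byte[10]=0x8A cont=1 payload=0x0A=10: acc |= 10<<7 -> acc=1316 shift=14
  byte[11]=0xD6 cont=1 payload=0x56=86: acc |= 86<<14 -> acc=1410340 shift=21
  byte[12]=0x04 cont=0 payload=0x04=4: acc |= 4<<21 -> acc=9798948 shift=28 [end]
Varint 5: bytes[9:13] = A4 8A D6 04 -> value 9798948 (4 byte(s))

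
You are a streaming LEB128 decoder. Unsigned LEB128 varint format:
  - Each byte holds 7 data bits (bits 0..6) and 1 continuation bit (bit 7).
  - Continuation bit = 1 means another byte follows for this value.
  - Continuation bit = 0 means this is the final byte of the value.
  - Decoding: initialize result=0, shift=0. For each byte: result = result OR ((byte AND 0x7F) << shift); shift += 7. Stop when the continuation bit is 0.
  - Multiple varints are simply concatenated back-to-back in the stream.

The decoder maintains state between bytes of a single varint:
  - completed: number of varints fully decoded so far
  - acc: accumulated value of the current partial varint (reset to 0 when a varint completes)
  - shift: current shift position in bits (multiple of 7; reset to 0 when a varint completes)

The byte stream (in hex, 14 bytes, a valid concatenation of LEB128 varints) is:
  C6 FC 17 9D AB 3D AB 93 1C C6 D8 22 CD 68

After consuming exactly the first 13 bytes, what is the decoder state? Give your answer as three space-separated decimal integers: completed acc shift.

byte[0]=0xC6 cont=1 payload=0x46: acc |= 70<<0 -> completed=0 acc=70 shift=7
byte[1]=0xFC cont=1 payload=0x7C: acc |= 124<<7 -> completed=0 acc=15942 shift=14
byte[2]=0x17 cont=0 payload=0x17: varint #1 complete (value=392774); reset -> completed=1 acc=0 shift=0
byte[3]=0x9D cont=1 payload=0x1D: acc |= 29<<0 -> completed=1 acc=29 shift=7
byte[4]=0xAB cont=1 payload=0x2B: acc |= 43<<7 -> completed=1 acc=5533 shift=14
byte[5]=0x3D cont=0 payload=0x3D: varint #2 complete (value=1004957); reset -> completed=2 acc=0 shift=0
byte[6]=0xAB cont=1 payload=0x2B: acc |= 43<<0 -> completed=2 acc=43 shift=7
byte[7]=0x93 cont=1 payload=0x13: acc |= 19<<7 -> completed=2 acc=2475 shift=14
byte[8]=0x1C cont=0 payload=0x1C: varint #3 complete (value=461227); reset -> completed=3 acc=0 shift=0
byte[9]=0xC6 cont=1 payload=0x46: acc |= 70<<0 -> completed=3 acc=70 shift=7
byte[10]=0xD8 cont=1 payload=0x58: acc |= 88<<7 -> completed=3 acc=11334 shift=14
byte[11]=0x22 cont=0 payload=0x22: varint #4 complete (value=568390); reset -> completed=4 acc=0 shift=0
byte[12]=0xCD cont=1 payload=0x4D: acc |= 77<<0 -> completed=4 acc=77 shift=7

Answer: 4 77 7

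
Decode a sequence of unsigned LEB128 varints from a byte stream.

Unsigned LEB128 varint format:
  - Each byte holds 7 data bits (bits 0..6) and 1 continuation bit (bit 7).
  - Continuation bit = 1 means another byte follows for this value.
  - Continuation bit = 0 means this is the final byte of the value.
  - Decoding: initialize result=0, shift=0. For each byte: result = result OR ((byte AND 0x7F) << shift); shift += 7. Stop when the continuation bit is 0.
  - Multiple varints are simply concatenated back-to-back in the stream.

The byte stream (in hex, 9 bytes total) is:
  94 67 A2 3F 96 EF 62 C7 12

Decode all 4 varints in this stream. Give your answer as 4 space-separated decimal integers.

  byte[0]=0x94 cont=1 payload=0x14=20: acc |= 20<<0 -> acc=20 shift=7
  byte[1]=0x67 cont=0 payload=0x67=103: acc |= 103<<7 -> acc=13204 shift=14 [end]
Varint 1: bytes[0:2] = 94 67 -> value 13204 (2 byte(s))
  byte[2]=0xA2 cont=1 payload=0x22=34: acc |= 34<<0 -> acc=34 shift=7
  byte[3]=0x3F cont=0 payload=0x3F=63: acc |= 63<<7 -> acc=8098 shift=14 [end]
Varint 2: bytes[2:4] = A2 3F -> value 8098 (2 byte(s))
  byte[4]=0x96 cont=1 payload=0x16=22: acc |= 22<<0 -> acc=22 shift=7
  byte[5]=0xEF cont=1 payload=0x6F=111: acc |= 111<<7 -> acc=14230 shift=14
  byte[6]=0x62 cont=0 payload=0x62=98: acc |= 98<<14 -> acc=1619862 shift=21 [end]
Varint 3: bytes[4:7] = 96 EF 62 -> value 1619862 (3 byte(s))
  byte[7]=0xC7 cont=1 payload=0x47=71: acc |= 71<<0 -> acc=71 shift=7
  byte[8]=0x12 cont=0 payload=0x12=18: acc |= 18<<7 -> acc=2375 shift=14 [end]
Varint 4: bytes[7:9] = C7 12 -> value 2375 (2 byte(s))

Answer: 13204 8098 1619862 2375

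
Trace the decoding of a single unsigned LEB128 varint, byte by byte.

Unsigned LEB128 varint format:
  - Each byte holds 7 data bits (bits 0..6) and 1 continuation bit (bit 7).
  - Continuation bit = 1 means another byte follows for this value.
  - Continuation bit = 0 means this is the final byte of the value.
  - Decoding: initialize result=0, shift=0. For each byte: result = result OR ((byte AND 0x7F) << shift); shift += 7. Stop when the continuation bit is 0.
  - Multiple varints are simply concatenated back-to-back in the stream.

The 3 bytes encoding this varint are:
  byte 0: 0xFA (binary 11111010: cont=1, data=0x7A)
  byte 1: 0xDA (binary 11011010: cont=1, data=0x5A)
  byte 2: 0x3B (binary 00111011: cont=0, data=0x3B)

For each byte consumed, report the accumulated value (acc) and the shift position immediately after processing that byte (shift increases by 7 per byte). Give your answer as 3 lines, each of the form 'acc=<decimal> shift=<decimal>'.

Answer: acc=122 shift=7
acc=11642 shift=14
acc=978298 shift=21

Derivation:
byte 0=0xFA: payload=0x7A=122, contrib = 122<<0 = 122; acc -> 122, shift -> 7
byte 1=0xDA: payload=0x5A=90, contrib = 90<<7 = 11520; acc -> 11642, shift -> 14
byte 2=0x3B: payload=0x3B=59, contrib = 59<<14 = 966656; acc -> 978298, shift -> 21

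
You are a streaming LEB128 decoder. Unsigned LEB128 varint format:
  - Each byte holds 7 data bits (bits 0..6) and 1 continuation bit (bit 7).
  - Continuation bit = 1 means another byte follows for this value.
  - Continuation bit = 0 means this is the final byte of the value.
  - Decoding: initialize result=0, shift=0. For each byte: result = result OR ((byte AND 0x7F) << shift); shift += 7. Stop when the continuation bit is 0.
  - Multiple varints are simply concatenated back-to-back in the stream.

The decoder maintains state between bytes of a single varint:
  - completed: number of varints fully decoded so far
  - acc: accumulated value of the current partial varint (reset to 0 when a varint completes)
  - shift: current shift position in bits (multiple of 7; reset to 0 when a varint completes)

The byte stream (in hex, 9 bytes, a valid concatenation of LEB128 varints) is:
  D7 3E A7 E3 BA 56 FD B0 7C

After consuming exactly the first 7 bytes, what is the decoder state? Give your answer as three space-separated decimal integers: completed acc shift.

byte[0]=0xD7 cont=1 payload=0x57: acc |= 87<<0 -> completed=0 acc=87 shift=7
byte[1]=0x3E cont=0 payload=0x3E: varint #1 complete (value=8023); reset -> completed=1 acc=0 shift=0
byte[2]=0xA7 cont=1 payload=0x27: acc |= 39<<0 -> completed=1 acc=39 shift=7
byte[3]=0xE3 cont=1 payload=0x63: acc |= 99<<7 -> completed=1 acc=12711 shift=14
byte[4]=0xBA cont=1 payload=0x3A: acc |= 58<<14 -> completed=1 acc=962983 shift=21
byte[5]=0x56 cont=0 payload=0x56: varint #2 complete (value=181318055); reset -> completed=2 acc=0 shift=0
byte[6]=0xFD cont=1 payload=0x7D: acc |= 125<<0 -> completed=2 acc=125 shift=7

Answer: 2 125 7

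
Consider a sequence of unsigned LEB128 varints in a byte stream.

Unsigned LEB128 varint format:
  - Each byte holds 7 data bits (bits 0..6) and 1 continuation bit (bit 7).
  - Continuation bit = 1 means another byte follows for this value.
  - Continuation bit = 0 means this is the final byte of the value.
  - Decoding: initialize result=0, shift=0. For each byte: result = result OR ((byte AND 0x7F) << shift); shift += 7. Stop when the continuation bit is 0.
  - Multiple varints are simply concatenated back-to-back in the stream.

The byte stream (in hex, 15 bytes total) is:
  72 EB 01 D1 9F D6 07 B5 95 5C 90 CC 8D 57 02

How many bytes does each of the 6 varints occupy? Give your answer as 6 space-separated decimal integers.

  byte[0]=0x72 cont=0 payload=0x72=114: acc |= 114<<0 -> acc=114 shift=7 [end]
Varint 1: bytes[0:1] = 72 -> value 114 (1 byte(s))
  byte[1]=0xEB cont=1 payload=0x6B=107: acc |= 107<<0 -> acc=107 shift=7
  byte[2]=0x01 cont=0 payload=0x01=1: acc |= 1<<7 -> acc=235 shift=14 [end]
Varint 2: bytes[1:3] = EB 01 -> value 235 (2 byte(s))
  byte[3]=0xD1 cont=1 payload=0x51=81: acc |= 81<<0 -> acc=81 shift=7
  byte[4]=0x9F cont=1 payload=0x1F=31: acc |= 31<<7 -> acc=4049 shift=14
  byte[5]=0xD6 cont=1 payload=0x56=86: acc |= 86<<14 -> acc=1413073 shift=21
  byte[6]=0x07 cont=0 payload=0x07=7: acc |= 7<<21 -> acc=16093137 shift=28 [end]
Varint 3: bytes[3:7] = D1 9F D6 07 -> value 16093137 (4 byte(s))
  byte[7]=0xB5 cont=1 payload=0x35=53: acc |= 53<<0 -> acc=53 shift=7
  byte[8]=0x95 cont=1 payload=0x15=21: acc |= 21<<7 -> acc=2741 shift=14
  byte[9]=0x5C cont=0 payload=0x5C=92: acc |= 92<<14 -> acc=1510069 shift=21 [end]
Varint 4: bytes[7:10] = B5 95 5C -> value 1510069 (3 byte(s))
  byte[10]=0x90 cont=1 payload=0x10=16: acc |= 16<<0 -> acc=16 shift=7
  byte[11]=0xCC cont=1 payload=0x4C=76: acc |= 76<<7 -> acc=9744 shift=14
  byte[12]=0x8D cont=1 payload=0x0D=13: acc |= 13<<14 -> acc=222736 shift=21
  byte[13]=0x57 cont=0 payload=0x57=87: acc |= 87<<21 -> acc=182674960 shift=28 [end]
Varint 5: bytes[10:14] = 90 CC 8D 57 -> value 182674960 (4 byte(s))
  byte[14]=0x02 cont=0 payload=0x02=2: acc |= 2<<0 -> acc=2 shift=7 [end]
Varint 6: bytes[14:15] = 02 -> value 2 (1 byte(s))

Answer: 1 2 4 3 4 1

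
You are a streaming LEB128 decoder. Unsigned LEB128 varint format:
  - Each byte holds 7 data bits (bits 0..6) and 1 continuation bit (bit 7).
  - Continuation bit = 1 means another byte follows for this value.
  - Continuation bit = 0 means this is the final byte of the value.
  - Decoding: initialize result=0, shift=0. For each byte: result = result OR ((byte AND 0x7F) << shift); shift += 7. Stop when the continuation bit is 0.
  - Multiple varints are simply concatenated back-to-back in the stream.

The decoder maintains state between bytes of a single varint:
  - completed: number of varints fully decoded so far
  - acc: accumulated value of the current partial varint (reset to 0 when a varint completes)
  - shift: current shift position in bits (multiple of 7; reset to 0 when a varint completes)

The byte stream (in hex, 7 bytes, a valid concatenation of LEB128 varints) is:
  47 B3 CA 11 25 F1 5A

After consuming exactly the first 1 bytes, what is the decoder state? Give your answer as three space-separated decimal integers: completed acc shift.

Answer: 1 0 0

Derivation:
byte[0]=0x47 cont=0 payload=0x47: varint #1 complete (value=71); reset -> completed=1 acc=0 shift=0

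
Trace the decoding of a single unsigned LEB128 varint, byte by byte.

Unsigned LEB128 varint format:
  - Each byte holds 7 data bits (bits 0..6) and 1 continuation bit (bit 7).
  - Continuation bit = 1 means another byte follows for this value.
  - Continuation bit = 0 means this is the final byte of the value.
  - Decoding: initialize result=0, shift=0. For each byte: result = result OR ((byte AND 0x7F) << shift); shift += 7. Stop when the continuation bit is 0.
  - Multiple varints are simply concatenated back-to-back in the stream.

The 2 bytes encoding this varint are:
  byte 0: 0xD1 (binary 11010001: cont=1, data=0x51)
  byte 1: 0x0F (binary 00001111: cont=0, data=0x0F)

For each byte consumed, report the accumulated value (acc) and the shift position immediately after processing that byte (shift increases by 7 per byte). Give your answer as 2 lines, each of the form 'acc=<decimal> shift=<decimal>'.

Answer: acc=81 shift=7
acc=2001 shift=14

Derivation:
byte 0=0xD1: payload=0x51=81, contrib = 81<<0 = 81; acc -> 81, shift -> 7
byte 1=0x0F: payload=0x0F=15, contrib = 15<<7 = 1920; acc -> 2001, shift -> 14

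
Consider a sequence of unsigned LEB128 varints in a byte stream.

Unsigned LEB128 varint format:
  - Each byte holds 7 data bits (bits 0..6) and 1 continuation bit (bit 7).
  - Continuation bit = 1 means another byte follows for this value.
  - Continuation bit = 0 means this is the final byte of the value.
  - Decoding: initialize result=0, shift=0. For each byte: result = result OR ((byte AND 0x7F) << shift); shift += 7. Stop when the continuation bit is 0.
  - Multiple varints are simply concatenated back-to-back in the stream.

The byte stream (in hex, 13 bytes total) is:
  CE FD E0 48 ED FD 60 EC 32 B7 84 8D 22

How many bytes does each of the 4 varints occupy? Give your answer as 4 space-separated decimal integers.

Answer: 4 3 2 4

Derivation:
  byte[0]=0xCE cont=1 payload=0x4E=78: acc |= 78<<0 -> acc=78 shift=7
  byte[1]=0xFD cont=1 payload=0x7D=125: acc |= 125<<7 -> acc=16078 shift=14
  byte[2]=0xE0 cont=1 payload=0x60=96: acc |= 96<<14 -> acc=1588942 shift=21
  byte[3]=0x48 cont=0 payload=0x48=72: acc |= 72<<21 -> acc=152583886 shift=28 [end]
Varint 1: bytes[0:4] = CE FD E0 48 -> value 152583886 (4 byte(s))
  byte[4]=0xED cont=1 payload=0x6D=109: acc |= 109<<0 -> acc=109 shift=7
  byte[5]=0xFD cont=1 payload=0x7D=125: acc |= 125<<7 -> acc=16109 shift=14
  byte[6]=0x60 cont=0 payload=0x60=96: acc |= 96<<14 -> acc=1588973 shift=21 [end]
Varint 2: bytes[4:7] = ED FD 60 -> value 1588973 (3 byte(s))
  byte[7]=0xEC cont=1 payload=0x6C=108: acc |= 108<<0 -> acc=108 shift=7
  byte[8]=0x32 cont=0 payload=0x32=50: acc |= 50<<7 -> acc=6508 shift=14 [end]
Varint 3: bytes[7:9] = EC 32 -> value 6508 (2 byte(s))
  byte[9]=0xB7 cont=1 payload=0x37=55: acc |= 55<<0 -> acc=55 shift=7
  byte[10]=0x84 cont=1 payload=0x04=4: acc |= 4<<7 -> acc=567 shift=14
  byte[11]=0x8D cont=1 payload=0x0D=13: acc |= 13<<14 -> acc=213559 shift=21
  byte[12]=0x22 cont=0 payload=0x22=34: acc |= 34<<21 -> acc=71516727 shift=28 [end]
Varint 4: bytes[9:13] = B7 84 8D 22 -> value 71516727 (4 byte(s))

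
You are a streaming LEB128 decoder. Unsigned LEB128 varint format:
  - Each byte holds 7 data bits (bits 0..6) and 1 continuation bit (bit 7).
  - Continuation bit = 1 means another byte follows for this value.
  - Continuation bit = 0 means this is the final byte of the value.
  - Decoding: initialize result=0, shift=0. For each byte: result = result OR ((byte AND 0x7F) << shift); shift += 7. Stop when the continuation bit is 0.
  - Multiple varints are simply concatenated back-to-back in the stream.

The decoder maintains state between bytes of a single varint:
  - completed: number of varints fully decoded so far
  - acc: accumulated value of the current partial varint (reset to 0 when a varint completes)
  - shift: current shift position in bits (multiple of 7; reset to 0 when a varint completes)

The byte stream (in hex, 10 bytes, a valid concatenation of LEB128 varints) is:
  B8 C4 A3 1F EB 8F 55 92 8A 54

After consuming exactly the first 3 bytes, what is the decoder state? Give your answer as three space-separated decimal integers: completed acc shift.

byte[0]=0xB8 cont=1 payload=0x38: acc |= 56<<0 -> completed=0 acc=56 shift=7
byte[1]=0xC4 cont=1 payload=0x44: acc |= 68<<7 -> completed=0 acc=8760 shift=14
byte[2]=0xA3 cont=1 payload=0x23: acc |= 35<<14 -> completed=0 acc=582200 shift=21

Answer: 0 582200 21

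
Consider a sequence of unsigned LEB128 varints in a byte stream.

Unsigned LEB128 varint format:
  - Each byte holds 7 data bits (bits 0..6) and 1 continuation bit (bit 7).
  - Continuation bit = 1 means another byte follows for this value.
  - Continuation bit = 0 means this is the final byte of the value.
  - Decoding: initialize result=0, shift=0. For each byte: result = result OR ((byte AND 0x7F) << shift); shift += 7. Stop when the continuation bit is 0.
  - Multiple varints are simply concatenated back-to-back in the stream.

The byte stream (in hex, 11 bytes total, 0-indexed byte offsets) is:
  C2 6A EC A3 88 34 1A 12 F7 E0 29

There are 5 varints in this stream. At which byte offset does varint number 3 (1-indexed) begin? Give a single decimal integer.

Answer: 6

Derivation:
  byte[0]=0xC2 cont=1 payload=0x42=66: acc |= 66<<0 -> acc=66 shift=7
  byte[1]=0x6A cont=0 payload=0x6A=106: acc |= 106<<7 -> acc=13634 shift=14 [end]
Varint 1: bytes[0:2] = C2 6A -> value 13634 (2 byte(s))
  byte[2]=0xEC cont=1 payload=0x6C=108: acc |= 108<<0 -> acc=108 shift=7
  byte[3]=0xA3 cont=1 payload=0x23=35: acc |= 35<<7 -> acc=4588 shift=14
  byte[4]=0x88 cont=1 payload=0x08=8: acc |= 8<<14 -> acc=135660 shift=21
  byte[5]=0x34 cont=0 payload=0x34=52: acc |= 52<<21 -> acc=109187564 shift=28 [end]
Varint 2: bytes[2:6] = EC A3 88 34 -> value 109187564 (4 byte(s))
  byte[6]=0x1A cont=0 payload=0x1A=26: acc |= 26<<0 -> acc=26 shift=7 [end]
Varint 3: bytes[6:7] = 1A -> value 26 (1 byte(s))
  byte[7]=0x12 cont=0 payload=0x12=18: acc |= 18<<0 -> acc=18 shift=7 [end]
Varint 4: bytes[7:8] = 12 -> value 18 (1 byte(s))
  byte[8]=0xF7 cont=1 payload=0x77=119: acc |= 119<<0 -> acc=119 shift=7
  byte[9]=0xE0 cont=1 payload=0x60=96: acc |= 96<<7 -> acc=12407 shift=14
  byte[10]=0x29 cont=0 payload=0x29=41: acc |= 41<<14 -> acc=684151 shift=21 [end]
Varint 5: bytes[8:11] = F7 E0 29 -> value 684151 (3 byte(s))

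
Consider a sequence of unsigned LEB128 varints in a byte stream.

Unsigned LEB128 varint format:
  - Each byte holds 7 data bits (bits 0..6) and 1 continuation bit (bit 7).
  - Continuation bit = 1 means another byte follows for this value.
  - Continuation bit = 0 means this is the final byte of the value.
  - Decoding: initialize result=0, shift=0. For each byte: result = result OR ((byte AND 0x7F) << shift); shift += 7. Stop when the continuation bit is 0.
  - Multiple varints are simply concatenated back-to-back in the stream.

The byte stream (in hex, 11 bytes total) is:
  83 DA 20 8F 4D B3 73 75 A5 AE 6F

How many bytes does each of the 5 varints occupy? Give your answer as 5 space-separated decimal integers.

  byte[0]=0x83 cont=1 payload=0x03=3: acc |= 3<<0 -> acc=3 shift=7
  byte[1]=0xDA cont=1 payload=0x5A=90: acc |= 90<<7 -> acc=11523 shift=14
  byte[2]=0x20 cont=0 payload=0x20=32: acc |= 32<<14 -> acc=535811 shift=21 [end]
Varint 1: bytes[0:3] = 83 DA 20 -> value 535811 (3 byte(s))
  byte[3]=0x8F cont=1 payload=0x0F=15: acc |= 15<<0 -> acc=15 shift=7
  byte[4]=0x4D cont=0 payload=0x4D=77: acc |= 77<<7 -> acc=9871 shift=14 [end]
Varint 2: bytes[3:5] = 8F 4D -> value 9871 (2 byte(s))
  byte[5]=0xB3 cont=1 payload=0x33=51: acc |= 51<<0 -> acc=51 shift=7
  byte[6]=0x73 cont=0 payload=0x73=115: acc |= 115<<7 -> acc=14771 shift=14 [end]
Varint 3: bytes[5:7] = B3 73 -> value 14771 (2 byte(s))
  byte[7]=0x75 cont=0 payload=0x75=117: acc |= 117<<0 -> acc=117 shift=7 [end]
Varint 4: bytes[7:8] = 75 -> value 117 (1 byte(s))
  byte[8]=0xA5 cont=1 payload=0x25=37: acc |= 37<<0 -> acc=37 shift=7
  byte[9]=0xAE cont=1 payload=0x2E=46: acc |= 46<<7 -> acc=5925 shift=14
  byte[10]=0x6F cont=0 payload=0x6F=111: acc |= 111<<14 -> acc=1824549 shift=21 [end]
Varint 5: bytes[8:11] = A5 AE 6F -> value 1824549 (3 byte(s))

Answer: 3 2 2 1 3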